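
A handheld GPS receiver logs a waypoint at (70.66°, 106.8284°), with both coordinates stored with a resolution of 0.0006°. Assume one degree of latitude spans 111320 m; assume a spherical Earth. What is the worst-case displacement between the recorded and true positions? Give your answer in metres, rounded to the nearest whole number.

With a 0.0006° grid the true value lies within half a step, ±0.0006°/2 = ±0.0003°, of the stored one.
Latitude error → 0.0003 × 111320 = 33.396 m along the meridian.
East–west component at 70.66°: 0.0003° × 111320 × cos 70.66° ≈ 0.0003 × 36866.2 ≈ 11.0599 m.
Worst case both components are at the extreme and orthogonal: √(33.396² + 11.0599²) ≈ 35.1797 m.

35 metres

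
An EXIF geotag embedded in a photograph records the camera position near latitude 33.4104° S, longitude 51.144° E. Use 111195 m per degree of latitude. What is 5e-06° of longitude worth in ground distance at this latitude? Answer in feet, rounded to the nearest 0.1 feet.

1.5 feet

One degree of longitude here spans 111195 × cos 33.4104° = 111195 × 0.8347 ≈ 92819.8 m; 5e-06° of that is 0.464099 m.
Converting: 0.464099 m × 3.2808 ft/m ≈ 1.5226 ft.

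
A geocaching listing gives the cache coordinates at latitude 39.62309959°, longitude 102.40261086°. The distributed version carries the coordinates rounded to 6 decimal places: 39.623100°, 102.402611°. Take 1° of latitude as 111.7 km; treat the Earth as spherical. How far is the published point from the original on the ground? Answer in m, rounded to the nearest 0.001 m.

The latitude changed by -0.00000041° and the longitude by -0.00000014°.
North–south shift: -0.00000041 × 111700 = -0.045797 m.
E–W at 39.6231°: -0.00000014° × 111700 × cos 39.6231° = -0.00000014 × 111700 × 0.7703 ≈ -0.0120453 m.
Hypotenuse of the two orthogonal shifts: √(0.045797² + 0.0120453²) = 0.0473546 m.

0.047 m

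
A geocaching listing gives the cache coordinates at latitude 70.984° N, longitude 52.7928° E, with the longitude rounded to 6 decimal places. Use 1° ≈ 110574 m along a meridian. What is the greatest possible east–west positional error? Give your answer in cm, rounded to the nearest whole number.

2 cm

Rounding to 6 decimal places leaves the longitude within ±5e-07° of the true value.
Parallels shrink by cos φ, so at 70.984° a degree of longitude is 110574 × 0.3258 ≈ 36028.6 m.
Maximum E–W displacement: 5e-07 × 36028.6 = 0.0180143 m.
That is 0.0180143 m = 1.8014 cm.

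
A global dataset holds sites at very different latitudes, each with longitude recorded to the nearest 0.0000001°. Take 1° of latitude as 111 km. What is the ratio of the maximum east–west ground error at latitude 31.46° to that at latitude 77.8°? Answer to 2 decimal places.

4.04

Rounding to 7 decimal places leaves the longitude within ±5e-08° of the true value.
At 31.46°: 5e-08° × 111000 × cos 31.46° = 5e-08 × 111000 × 0.8530 ≈ 0.0047342 m.
Error at 77.8° = 5e-08° × 111000 × cos 77.8° ≈ 0.00555 × 0.2113 = 0.0011729 m.
Ratio: 0.0047342 / 0.0011729 = cos 31.46° / cos 77.8° ≈ 4.0365.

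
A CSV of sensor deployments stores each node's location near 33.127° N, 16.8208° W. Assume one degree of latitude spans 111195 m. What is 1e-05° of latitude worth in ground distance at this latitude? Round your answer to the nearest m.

Along a meridian 1e-05° is 1e-05 × 111195 = 1.11195 m.

1 m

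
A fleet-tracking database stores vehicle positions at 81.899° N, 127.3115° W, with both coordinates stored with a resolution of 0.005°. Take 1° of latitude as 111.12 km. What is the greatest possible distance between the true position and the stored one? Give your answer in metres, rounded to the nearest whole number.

281 metres

With a 0.005° grid the true value lies within half a step, ±0.005°/2 = ±0.0025°, of the stored one.
North–south component: 0.0025° × 111120 = 277.8 m.
East–west component at 81.899°: 0.0025° × 111120 × cos 81.899° ≈ 0.0025 × 15658.9 ≈ 39.1472 m.
Combining orthogonally: (277.8² + 39.1472²)^½ ≈ 280.545 m.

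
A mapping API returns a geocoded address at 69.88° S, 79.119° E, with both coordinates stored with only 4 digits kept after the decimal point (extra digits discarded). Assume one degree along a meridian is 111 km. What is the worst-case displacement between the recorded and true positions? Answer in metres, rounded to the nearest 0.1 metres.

Truncating at 4 decimal places can drop up to a full unit in the last place, so each coordinate may be off by as much as 0.0001°.
Latitude error → 0.0001 × 111000 = 11.1 m along the meridian.
East–west component at 69.88°: 0.0001° × 111000 × cos 69.88° ≈ 0.0001 × 38182.6 ≈ 3.81826 m.
Worst case both components are at the extreme and orthogonal: √(11.1² + 3.81826²) ≈ 11.7384 m.

11.7 metres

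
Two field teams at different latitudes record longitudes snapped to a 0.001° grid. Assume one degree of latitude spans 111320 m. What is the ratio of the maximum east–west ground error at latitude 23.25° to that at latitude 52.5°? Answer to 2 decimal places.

1.51

With a 0.001° grid the true value lies within half a step, ±0.001°/2 = ±0.0005°, of the stored one.
Error at 23.25° = 0.0005° × 111320 × cos 23.25° ≈ 55.66 × 0.9188 = 51.14 m.
At 52.5°: 0.0005° × 111320 × cos 52.5° = 0.0005 × 111320 × 0.6088 ≈ 33.884 m.
Ratio: 51.14 / 33.884 = cos 23.25° / cos 52.5° ≈ 1.5093.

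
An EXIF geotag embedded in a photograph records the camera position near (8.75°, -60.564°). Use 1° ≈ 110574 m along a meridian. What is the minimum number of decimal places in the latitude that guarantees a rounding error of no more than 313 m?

3

One degree of latitude covers 110574 m.
N decimal places → at most half a unit in the last place, 0.5 × 10⁻ᴺ° = 110574/2 × 10⁻ᴺ m.
Setting 55287 × 10⁻ᴺ ≤ 313 gives 10ᴺ ≥ 176.6, i.e. N ≥ 2.25.
At 2 places the error can reach 553 m, but 3 places keeps it to 55.3 m.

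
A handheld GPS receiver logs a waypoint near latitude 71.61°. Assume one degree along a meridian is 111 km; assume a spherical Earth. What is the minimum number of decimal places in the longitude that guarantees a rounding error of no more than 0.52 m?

At 71.61° one degree of longitude covers 111000 × cos 71.61° ≈ 111000 × 0.3155 ≈ 35018.7 m.
Rounding to N decimal places gives at most 0.5 × 10⁻ᴺ degrees of error, i.e. 0.5 × 10⁻ᴺ × 35018.7 m.
Need 0.5 × 35018.7 × 10⁻ᴺ ≤ 0.52 → 10⁻ᴺ ≤ 2.970e-05, so N ≥ 4.53.
At 4 places the error can reach 1.75 m, but 5 places keeps it to 0.175 m.

5 decimal places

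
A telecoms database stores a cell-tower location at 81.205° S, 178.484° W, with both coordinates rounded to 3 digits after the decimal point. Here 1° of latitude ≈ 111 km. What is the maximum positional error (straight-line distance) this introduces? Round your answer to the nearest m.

Rounding to 3 decimal places leaves each coordinate within ±0.0005° of the true value.
N–S: 0.0005° × 111000 m/° = 55.5 m.
Longitude error → 0.0005 × 111000 × cos 81.205° = 0.0005 × 111000 × 0.1529 ≈ 8.48593 m.
The two errors are perpendicular, so the maximum displacement is √(55.5² + 8.48593²) ≈ 56.145 m.

56 m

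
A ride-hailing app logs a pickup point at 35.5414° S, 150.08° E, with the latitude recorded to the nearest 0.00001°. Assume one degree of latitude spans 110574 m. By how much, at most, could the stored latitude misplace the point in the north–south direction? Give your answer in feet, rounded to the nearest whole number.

2 feet

Rounding to 5 decimal places leaves the latitude within ±5e-06° of the true value.
So the N–S error is at most 5e-06 × 110574 = 0.55287 m.
In feet: 0.55287 m ÷ 0.3048 ≈ 1.8139 ft.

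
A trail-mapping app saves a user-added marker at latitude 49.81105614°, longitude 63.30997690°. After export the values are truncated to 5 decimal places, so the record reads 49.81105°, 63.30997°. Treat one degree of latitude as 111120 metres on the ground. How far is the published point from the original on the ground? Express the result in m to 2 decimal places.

0.84 m

Δlat = 49.81105614 − 49.81105 = +0.00000614°; Δlon = 63.30997690 − 63.30997 = +0.00000690°.
N–S: 0.00000614° × 111120 m/° = 0.682277 m.
East–west at this latitude: 0.00000690° × 111120 × cos 49.8111° ≈ 0.00000690 × 71706.9 = 0.494778 m.
Distance: √(0.682277² + 0.494778²) ≈ 0.842797 m.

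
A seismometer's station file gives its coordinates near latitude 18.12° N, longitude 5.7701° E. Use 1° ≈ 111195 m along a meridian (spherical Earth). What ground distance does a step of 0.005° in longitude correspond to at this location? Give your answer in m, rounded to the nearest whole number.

528 m

At 18.12° a degree of longitude is 111195 × cos 18.12° ≈ 105681 m, so 0.005° corresponds to 528.403 m.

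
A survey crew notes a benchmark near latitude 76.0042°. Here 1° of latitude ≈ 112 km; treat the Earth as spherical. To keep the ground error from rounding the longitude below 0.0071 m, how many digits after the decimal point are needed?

7 decimal places

At 76.0042° one degree of longitude covers 112000 × cos 76.0042° ≈ 112000 × 0.2419 ≈ 27087.3 m.
With N decimal places the half-ulp bound is 0.5·10⁻ᴺ°, or 0.5·10⁻ᴺ × 27087.3 m on the ground.
Setting 13543.6 × 10⁻ᴺ ≤ 0.0071 gives 10ᴺ ≥ 1.908e+06, i.e. N ≥ 6.28.
At 6 places the error can reach 0.0135 m, but 7 places keeps it to 0.00135 m.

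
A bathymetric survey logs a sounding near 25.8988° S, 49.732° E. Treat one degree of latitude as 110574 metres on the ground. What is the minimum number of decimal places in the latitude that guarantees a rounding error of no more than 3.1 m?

One degree of latitude covers 110574 m.
With N decimal places the half-ulp bound is 0.5·10⁻ᴺ°, or 0.5·10⁻ᴺ × 110574 m on the ground.
Need 0.5 × 110574 × 10⁻ᴺ ≤ 3.1 → 10⁻ᴺ ≤ 5.607e-05, so N ≥ 4.25.
N = 4 would give 5.53 m (too coarse); N = 5 gives 0.553 m ≤ 3.1 m.

5 decimal places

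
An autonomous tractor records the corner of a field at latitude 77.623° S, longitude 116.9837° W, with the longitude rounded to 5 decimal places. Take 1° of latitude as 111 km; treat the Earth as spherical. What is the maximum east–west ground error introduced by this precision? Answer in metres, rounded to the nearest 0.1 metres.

0.1 metres

Rounding to 5 decimal places leaves the longitude within ±5e-06° of the true value.
At latitude 77.623° a degree of longitude spans 111000 m × cos 77.623° = 111000 × 0.2143 ≈ 23792.1 m.
Maximum E–W displacement: 5e-06 × 23792.1 = 0.118961 m.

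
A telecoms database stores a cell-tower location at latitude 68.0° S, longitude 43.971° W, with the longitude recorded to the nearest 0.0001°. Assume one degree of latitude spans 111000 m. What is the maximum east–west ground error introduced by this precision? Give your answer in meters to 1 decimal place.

2.1 meters

Rounding to 4 decimal places leaves the longitude within ±5e-05° of the true value.
Parallels shrink by cos φ, so at 68° a degree of longitude is 111000 × 0.3746 ≈ 41581.3 m.
Maximum E–W displacement: 5e-05 × 41581.3 = 2.07907 m.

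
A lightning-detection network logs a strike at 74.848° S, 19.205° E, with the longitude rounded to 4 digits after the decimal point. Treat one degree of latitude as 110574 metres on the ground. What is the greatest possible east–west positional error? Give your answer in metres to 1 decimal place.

1.4 metres

Rounding to 4 decimal places leaves the longitude within ±5e-05° of the true value.
Parallels shrink by cos φ, so at 74.848° a degree of longitude is 110574 × 0.2614 ≈ 28901.9 m.
East–west error: 5e-05° × 28901.9 m/° ≈ 1.4451 m.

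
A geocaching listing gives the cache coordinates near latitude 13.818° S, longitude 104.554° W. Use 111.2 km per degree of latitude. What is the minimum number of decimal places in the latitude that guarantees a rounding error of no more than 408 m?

One degree of latitude covers 111200 m.
Rounding to N decimal places gives at most 0.5 × 10⁻ᴺ degrees of error, i.e. 0.5 × 10⁻ᴺ × 111200 m.
Setting 55600 × 10⁻ᴺ ≤ 408 gives 10ᴺ ≥ 136.3, i.e. N ≥ 2.13.
At 2 places the error can reach 556 m, but 3 places keeps it to 55.6 m.

3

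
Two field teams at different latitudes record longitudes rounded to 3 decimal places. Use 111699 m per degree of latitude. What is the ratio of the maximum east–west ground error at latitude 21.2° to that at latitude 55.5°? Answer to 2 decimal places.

Rounding to 3 decimal places leaves the longitude within ±0.0005° of the true value.
At 21.2°: 0.0005° × 111699 × cos 21.2° = 0.0005 × 111699 × 0.9323 ≈ 52.07 m.
At 55.5°: 0.0005° × 111699 × cos 55.5° = 0.0005 × 111699 × 0.5664 ≈ 31.634 m.
The ratio reduces to cos 21.2° / cos 55.5° = 0.9323/0.5664 ≈ 1.6460.

1.65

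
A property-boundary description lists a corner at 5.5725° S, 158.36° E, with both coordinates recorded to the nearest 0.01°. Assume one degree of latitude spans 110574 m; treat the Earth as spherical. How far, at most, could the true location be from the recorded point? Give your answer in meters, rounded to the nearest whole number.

Rounding to 2 decimal places leaves each coordinate within ±0.005° of the true value.
North–south component: 0.005° × 110574 = 552.87 m.
Longitude error → 0.005 × 110574 × cos 5.5725° = 0.005 × 110574 × 0.9953 ≈ 550.257 m.
Combining orthogonally: (552.87² + 550.257²)^½ ≈ 780.031 m.

780 meters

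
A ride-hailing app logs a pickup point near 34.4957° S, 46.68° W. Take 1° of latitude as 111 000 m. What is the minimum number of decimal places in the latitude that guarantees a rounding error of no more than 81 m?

One degree of latitude covers 111000 m.
N decimal places → at most half a unit in the last place, 0.5 × 10⁻ᴺ° = 111000/2 × 10⁻ᴺ m.
Need 0.5 × 111000 × 10⁻ᴺ ≤ 81 → 10⁻ᴺ ≤ 1.459e-03, so N ≥ 2.84.
N = 2 would give 555 m (too coarse); N = 3 gives 55.5 m ≤ 81 m.

3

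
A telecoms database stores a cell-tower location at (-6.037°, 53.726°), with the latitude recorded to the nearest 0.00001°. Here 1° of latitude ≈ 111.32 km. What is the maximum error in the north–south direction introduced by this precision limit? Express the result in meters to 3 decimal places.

Rounding to 5 decimal places leaves the latitude within ±5e-06° of the true value.
So the N–S error is at most 5e-06 × 111320 = 0.5566 m.

0.557 meters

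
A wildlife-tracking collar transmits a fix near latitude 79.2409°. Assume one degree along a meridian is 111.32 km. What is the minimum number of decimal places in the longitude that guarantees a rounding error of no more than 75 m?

3

At 79.2409° one degree of longitude covers 111320 × cos 79.2409° ≈ 111320 × 0.1867 ≈ 20781.2 m.
Rounding to N decimal places gives at most 0.5 × 10⁻ᴺ degrees of error, i.e. 0.5 × 10⁻ᴺ × 20781.2 m.
Setting 10390.6 × 10⁻ᴺ ≤ 75 gives 10ᴺ ≥ 138.5, i.e. N ≥ 2.14.
So 3 decimal places suffice (10.4 m); 2 would allow up to 104 m.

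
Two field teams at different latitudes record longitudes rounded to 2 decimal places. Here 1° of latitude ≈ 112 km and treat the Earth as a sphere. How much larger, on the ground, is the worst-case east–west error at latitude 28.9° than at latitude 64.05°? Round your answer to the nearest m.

245 m

Rounding to 2 decimal places leaves the longitude within ±0.005° of the true value.
At 28.9°: 0.005° × 112000 × cos 28.9° = 0.005 × 112000 × 0.8755 ≈ 490.26 m.
Error at 64.05° = 0.005° × 112000 × cos 64.05° ≈ 560 × 0.4376 = 245.05 m.
So the lower-latitude error exceeds the higher by 490.26 − 245.05 = 245.21 m.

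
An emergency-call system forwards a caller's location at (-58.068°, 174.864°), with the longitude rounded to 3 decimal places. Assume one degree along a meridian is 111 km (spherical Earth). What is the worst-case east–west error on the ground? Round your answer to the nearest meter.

29 meters

Rounding to 3 decimal places leaves the longitude within ±0.0005° of the true value.
Parallels shrink by cos φ, so at 58.068° a degree of longitude is 111000 × 0.5289 ≈ 58709.3 m.
So at most 0.0005° × 58709.3 ≈ 29.3546 m east–west.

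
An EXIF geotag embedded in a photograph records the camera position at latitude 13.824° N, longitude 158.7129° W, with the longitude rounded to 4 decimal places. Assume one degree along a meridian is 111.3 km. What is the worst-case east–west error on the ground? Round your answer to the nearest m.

5 m

Rounding to 4 decimal places leaves the longitude within ±5e-05° of the true value.
Parallels shrink by cos φ, so at 13.824° a degree of longitude is 111300 × 0.9710 ≈ 108076 m.
Maximum E–W displacement: 5e-05 × 108076 = 5.40381 m.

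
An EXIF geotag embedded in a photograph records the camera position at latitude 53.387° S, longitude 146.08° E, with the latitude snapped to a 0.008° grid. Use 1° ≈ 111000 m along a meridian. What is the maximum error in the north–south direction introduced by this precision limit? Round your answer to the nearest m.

With a 0.008° grid the true value lies within half a step, ±0.008°/2 = ±0.004°, of the stored one.
So the N–S error is at most 0.004 × 111000 = 444 m.

444 m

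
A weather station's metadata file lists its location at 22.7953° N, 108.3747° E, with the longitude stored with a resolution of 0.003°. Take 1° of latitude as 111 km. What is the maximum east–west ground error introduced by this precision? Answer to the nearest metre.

153 metres

With a 0.003° grid the true value lies within half a step, ±0.003°/2 = ±0.0015°, of the stored one.
Parallels shrink by cos φ, so at 22.7953° a degree of longitude is 111000 × 0.9219 ≈ 102330 m.
So at most 0.0015° × 102330 ≈ 153.496 m east–west.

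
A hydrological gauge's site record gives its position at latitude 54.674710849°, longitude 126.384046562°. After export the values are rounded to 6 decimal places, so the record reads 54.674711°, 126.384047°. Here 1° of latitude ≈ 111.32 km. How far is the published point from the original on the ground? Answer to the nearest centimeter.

3 centimeters

The latitude changed by -0.000000151° and the longitude by -0.000000438°.
North–south shift: -0.000000151 × 111320 = -0.0168093 m.
East–west at this latitude: -0.000000438° × 111320 × cos 54.6747° ≈ -0.000000438 × 64367.2 = -0.0281928 m.
Combined displacement = (0.0168093² + 0.0281928²)^½ ≈ 0.0328236 m.
That is 0.0328236 m = 3.2824 cm.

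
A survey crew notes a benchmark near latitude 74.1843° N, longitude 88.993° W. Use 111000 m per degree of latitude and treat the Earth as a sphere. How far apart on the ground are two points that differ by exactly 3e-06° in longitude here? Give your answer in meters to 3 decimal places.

0.091 meters

One degree of longitude here spans 111000 × cos 74.1843° = 111000 × 0.2725 ≈ 30252.4 m; 3e-06° of that is 0.0907571 m.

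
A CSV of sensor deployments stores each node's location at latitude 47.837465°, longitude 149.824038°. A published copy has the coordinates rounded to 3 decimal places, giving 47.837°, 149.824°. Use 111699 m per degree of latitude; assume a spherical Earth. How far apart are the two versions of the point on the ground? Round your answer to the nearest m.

52 m

Δlat = 47.837465 − 47.837 = +0.000465°; Δlon = 149.824038 − 149.824 = +0.000038°.
N–S: 0.000465° × 111699 m/° = 51.94 m.
E–W at 47.837°: 0.000038° × 111699 × cos 47.837° = 0.000038 × 111699 × 0.6712 ≈ 2.84913 m.
Distance: √(51.94² + 2.84913²) ≈ 52.0181 m.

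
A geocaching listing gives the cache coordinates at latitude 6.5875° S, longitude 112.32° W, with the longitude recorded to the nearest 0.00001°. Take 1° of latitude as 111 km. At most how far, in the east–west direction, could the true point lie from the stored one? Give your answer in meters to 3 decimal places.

0.551 meters

Rounding to 5 decimal places leaves the longitude within ±5e-06° of the true value.
Parallels shrink by cos φ, so at 6.5875° a degree of longitude is 111000 × 0.9934 ≈ 110267 m.
East–west error: 5e-06° × 110267 m/° ≈ 0.551336 m.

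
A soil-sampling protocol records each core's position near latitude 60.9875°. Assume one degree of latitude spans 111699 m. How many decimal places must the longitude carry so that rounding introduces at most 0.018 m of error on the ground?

7

At 60.9875° one degree of longitude covers 111699 × cos 60.9875° ≈ 111699 × 0.4850 ≈ 54174.1 m.
With N decimal places the half-ulp bound is 0.5·10⁻ᴺ°, or 0.5·10⁻ᴺ × 54174.1 m on the ground.
Setting 27087 × 10⁻ᴺ ≤ 0.018 gives 10ᴺ ≥ 1.505e+06, i.e. N ≥ 6.18.
N = 6 would give 0.0271 m (too coarse); N = 7 gives 0.00271 m ≤ 0.018 m.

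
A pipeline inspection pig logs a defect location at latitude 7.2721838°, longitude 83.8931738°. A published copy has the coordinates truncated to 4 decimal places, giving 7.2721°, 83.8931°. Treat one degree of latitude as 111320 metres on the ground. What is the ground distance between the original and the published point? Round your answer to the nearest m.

Δlat = 7.2721838 − 7.2721 = +0.0000838°; Δlon = 83.8931738 − 83.8931 = +0.0000738°.
North–south shift: 0.0000838 × 111320 = 9.32862 m.
East–west at this latitude: 0.0000738° × 111320 × cos 7.2721° ≈ 0.0000738 × 110425 = 8.14933 m.
Hypotenuse of the two orthogonal shifts: √(9.32862² + 8.14933²) = 12.3869 m.

12 m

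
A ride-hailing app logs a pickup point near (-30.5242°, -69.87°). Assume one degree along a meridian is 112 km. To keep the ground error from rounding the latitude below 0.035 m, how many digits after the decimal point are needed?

One degree of latitude covers 112000 m.
Rounding to N decimal places gives at most 0.5 × 10⁻ᴺ degrees of error, i.e. 0.5 × 10⁻ᴺ × 112000 m.
Need 0.5 × 112000 × 10⁻ᴺ ≤ 0.035 → 10⁻ᴺ ≤ 6.250e-07, so N ≥ 6.20.
N = 6 would give 0.056 m (too coarse); N = 7 gives 0.0056 m ≤ 0.035 m.

7 decimal places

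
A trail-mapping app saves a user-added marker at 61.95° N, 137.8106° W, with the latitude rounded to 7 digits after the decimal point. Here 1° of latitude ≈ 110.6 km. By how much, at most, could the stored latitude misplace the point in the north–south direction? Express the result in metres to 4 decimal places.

Rounding to 7 decimal places leaves the latitude within ±5e-08° of the true value.
North–south distance: 5e-08° × 110600 m/° = 0.00553 m.

0.0055 metres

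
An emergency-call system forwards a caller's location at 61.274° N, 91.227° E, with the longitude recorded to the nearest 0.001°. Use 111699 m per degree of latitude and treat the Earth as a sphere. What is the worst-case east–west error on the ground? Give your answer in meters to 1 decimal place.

Rounding to 3 decimal places leaves the longitude within ±0.0005° of the true value.
Parallels shrink by cos φ, so at 61.274° a degree of longitude is 111699 × 0.4806 ≈ 53684.9 m.
Maximum E–W displacement: 0.0005 × 53684.9 = 26.8425 m.

26.8 meters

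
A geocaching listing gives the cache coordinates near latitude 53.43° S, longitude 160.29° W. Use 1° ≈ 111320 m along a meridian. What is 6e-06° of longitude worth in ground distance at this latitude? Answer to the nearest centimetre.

40 centimetres

At 53.43° a degree of longitude is 111320 × cos 53.43° ≈ 66325 m, so 6e-06° corresponds to 0.39795 m.
That is 0.39795 m = 39.795 cm.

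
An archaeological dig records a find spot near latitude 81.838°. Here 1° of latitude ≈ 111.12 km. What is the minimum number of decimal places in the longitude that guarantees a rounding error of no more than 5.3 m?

At 81.838° one degree of longitude covers 111120 × cos 81.838° ≈ 111120 × 0.1420 ≈ 15776 m.
With N decimal places the half-ulp bound is 0.5·10⁻ᴺ°, or 0.5·10⁻ᴺ × 15776 m on the ground.
Need 0.5 × 15776 × 10⁻ᴺ ≤ 5.3 → 10⁻ᴺ ≤ 6.719e-04, so N ≥ 3.17.
At 3 places the error can reach 7.89 m, but 4 places keeps it to 0.789 m.

4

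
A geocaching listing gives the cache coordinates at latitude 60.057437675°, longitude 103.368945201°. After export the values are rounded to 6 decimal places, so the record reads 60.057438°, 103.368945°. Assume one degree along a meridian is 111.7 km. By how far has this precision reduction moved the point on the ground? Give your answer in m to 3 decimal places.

The latitude changed by -0.000000325° and the longitude by +0.000000201°.
N–S: -0.000000325° × 111700 m/° = -0.0363025 m.
E–W at 60.0574°: 0.000000201° × 111700 × cos 60.0574° = 0.000000201 × 111700 × 0.4991 ≈ 0.0112064 m.
Distance: √(0.0363025² + 0.0112064²) ≈ 0.0379928 m.

0.038 m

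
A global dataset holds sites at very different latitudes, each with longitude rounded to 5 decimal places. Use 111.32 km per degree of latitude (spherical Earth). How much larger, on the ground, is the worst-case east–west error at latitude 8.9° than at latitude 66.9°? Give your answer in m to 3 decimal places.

0.332 m

Rounding to 5 decimal places leaves the longitude within ±5e-06° of the true value.
At 8.9°: 5e-06° × 111320 × cos 8.9° = 5e-06 × 111320 × 0.9880 ≈ 0.5499 m.
At 66.9°: 5e-06° × 111320 × cos 66.9° = 5e-06 × 111320 × 0.3923 ≈ 0.21837 m.
Difference: 0.5499 − 0.21837 = 0.33152 m.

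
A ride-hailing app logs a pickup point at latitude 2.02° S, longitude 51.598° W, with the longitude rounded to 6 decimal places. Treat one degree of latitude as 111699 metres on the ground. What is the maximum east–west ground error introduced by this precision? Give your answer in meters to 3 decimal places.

Rounding to 6 decimal places leaves the longitude within ±5e-07° of the true value.
One degree of longitude at 2.02° is 111699 × cos 2.02° ≈ 111699 × 0.9994 = 111630 m.
East–west error: 5e-07° × 111630 m/° ≈ 0.0558148 m.

0.056 meters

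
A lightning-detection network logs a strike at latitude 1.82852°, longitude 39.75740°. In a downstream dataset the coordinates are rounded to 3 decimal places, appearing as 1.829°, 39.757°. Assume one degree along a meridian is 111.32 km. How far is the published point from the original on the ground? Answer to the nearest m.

70 m

The latitude changed by -0.00048° and the longitude by +0.00040°.
North–south shift: -0.00048 × 111320 = -53.4336 m.
E–W at 1.829°: 0.00040° × 111320 × cos 1.829° = 0.00040 × 111320 × 0.9995 ≈ 44.5053 m.
Hypotenuse of the two orthogonal shifts: √(53.4336² + 44.5053²) = 69.5404 m.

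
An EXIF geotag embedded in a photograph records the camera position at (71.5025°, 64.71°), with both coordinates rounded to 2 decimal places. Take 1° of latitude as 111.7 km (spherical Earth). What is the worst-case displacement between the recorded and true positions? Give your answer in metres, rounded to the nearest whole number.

586 metres

Rounding to 2 decimal places leaves each coordinate within ±0.005° of the true value.
N–S: 0.005° × 111700 m/° = 558.5 m.
Longitude error → 0.005 × 111700 × cos 71.5025° = 0.005 × 111700 × 0.3173 ≈ 177.192 m.
Combining orthogonally: (558.5² + 177.192²)^½ ≈ 585.934 m.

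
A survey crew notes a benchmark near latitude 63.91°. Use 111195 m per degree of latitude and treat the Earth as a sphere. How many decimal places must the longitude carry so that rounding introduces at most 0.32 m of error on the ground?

5

At 63.91° one degree of longitude covers 111195 × cos 63.91° ≈ 111195 × 0.4398 ≈ 48901.6 m.
N decimal places → at most half a unit in the last place, 0.5 × 10⁻ᴺ° = 48901.6/2 × 10⁻ᴺ m.
Need 0.5 × 48901.6 × 10⁻ᴺ ≤ 0.32 → 10⁻ᴺ ≤ 1.309e-05, so N ≥ 4.88.
N = 4 would give 2.45 m (too coarse); N = 5 gives 0.245 m ≤ 0.32 m.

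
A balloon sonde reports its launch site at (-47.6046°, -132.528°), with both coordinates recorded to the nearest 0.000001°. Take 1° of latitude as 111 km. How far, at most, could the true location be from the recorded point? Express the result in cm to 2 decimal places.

6.69 cm

Rounding to 6 decimal places leaves each coordinate within ±5e-07° of the true value.
N–S: 5e-07° × 111000 m/° = 0.0555 m.
E–W at 47.6046°: 5e-07° × 111000 × cos 47.6046° = 5e-07 × 111000 × 0.6742 ≈ 0.0374205 m.
Combining orthogonally: (0.0555² + 0.0374205²)^½ ≈ 0.0669369 m.
That is 0.0669369 m = 6.6937 cm.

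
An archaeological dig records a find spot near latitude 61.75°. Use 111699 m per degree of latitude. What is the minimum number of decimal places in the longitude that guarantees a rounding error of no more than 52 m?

At 61.75° one degree of longitude covers 111699 × cos 61.75° ≈ 111699 × 0.4733 ≈ 52869.3 m.
Rounding to N decimal places gives at most 0.5 × 10⁻ᴺ degrees of error, i.e. 0.5 × 10⁻ᴺ × 52869.3 m.
Need 0.5 × 52869.3 × 10⁻ᴺ ≤ 52 → 10⁻ᴺ ≤ 1.967e-03, so N ≥ 2.71.
So 3 decimal places suffice (26.4 m); 2 would allow up to 264 m.

3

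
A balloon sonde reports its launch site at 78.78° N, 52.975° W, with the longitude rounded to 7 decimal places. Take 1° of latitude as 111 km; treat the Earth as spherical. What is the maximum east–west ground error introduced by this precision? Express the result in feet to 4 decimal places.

0.0035 feet

Rounding to 7 decimal places leaves the longitude within ±5e-08° of the true value.
At latitude 78.78° a degree of longitude spans 111000 m × cos 78.78° = 111000 × 0.1946 ≈ 21598 m.
So at most 5e-08° × 21598 ≈ 0.0010799 m east–west.
Converting: 0.0010799 m × 3.2808 ft/m ≈ 0.003543 ft.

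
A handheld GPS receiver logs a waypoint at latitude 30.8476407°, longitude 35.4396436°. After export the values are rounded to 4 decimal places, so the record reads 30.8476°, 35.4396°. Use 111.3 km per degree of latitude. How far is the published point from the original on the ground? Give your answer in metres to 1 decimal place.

The latitude changed by +0.0000407° and the longitude by +0.0000436°.
N–S: 0.0000407° × 111300 m/° = 4.52991 m.
East–west at this latitude: 0.0000436° × 111300 × cos 30.8476° ≈ 0.0000436 × 95554.9 = 4.16619 m.
Hypotenuse of the two orthogonal shifts: √(4.52991² + 4.16619²) = 6.15445 m.

6.2 metres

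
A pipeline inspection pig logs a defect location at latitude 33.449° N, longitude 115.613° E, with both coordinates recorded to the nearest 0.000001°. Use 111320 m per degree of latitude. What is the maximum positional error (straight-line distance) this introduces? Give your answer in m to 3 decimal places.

Rounding to 6 decimal places leaves each coordinate within ±5e-07° of the true value.
N–S: 5e-07° × 111320 m/° = 0.05566 m.
Longitude error → 5e-07 × 111320 × cos 33.449° = 5e-07 × 111320 × 0.8344 ≈ 0.0464414 m.
Combining orthogonally: (0.05566² + 0.0464414²)^½ ≈ 0.0724903 m.

0.072 m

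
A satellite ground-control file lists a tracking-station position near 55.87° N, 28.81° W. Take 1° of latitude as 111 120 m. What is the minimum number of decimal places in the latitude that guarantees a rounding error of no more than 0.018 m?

One degree of latitude covers 111120 m.
With N decimal places the half-ulp bound is 0.5·10⁻ᴺ°, or 0.5·10⁻ᴺ × 111120 m on the ground.
Need 0.5 × 111120 × 10⁻ᴺ ≤ 0.018 → 10⁻ᴺ ≤ 3.240e-07, so N ≥ 6.49.
So 7 decimal places suffice (0.00556 m); 6 would allow up to 0.0556 m.

7 decimal places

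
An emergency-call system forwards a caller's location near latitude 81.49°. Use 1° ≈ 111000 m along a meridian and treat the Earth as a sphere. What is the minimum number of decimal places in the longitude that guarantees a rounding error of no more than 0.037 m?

At 81.49° one degree of longitude covers 111000 × cos 81.49° ≈ 111000 × 0.1480 ≈ 16426 m.
With N decimal places the half-ulp bound is 0.5·10⁻ᴺ°, or 0.5·10⁻ᴺ × 16426 m on the ground.
Setting 8213 × 10⁻ᴺ ≤ 0.037 gives 10ᴺ ≥ 2.22e+05, i.e. N ≥ 5.35.
So 6 decimal places suffice (0.00821 m); 5 would allow up to 0.0821 m.

6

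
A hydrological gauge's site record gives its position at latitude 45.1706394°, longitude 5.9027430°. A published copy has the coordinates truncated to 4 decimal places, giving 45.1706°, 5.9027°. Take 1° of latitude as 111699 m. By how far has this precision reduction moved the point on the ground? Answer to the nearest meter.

6 meters

Δlat = 45.1706394 − 45.1706 = +0.0000394°; Δlon = 5.9027430 − 5.9027 = +0.0000430°.
N–S: 0.0000394° × 111699 m/° = 4.40094 m.
East–west at this latitude: 0.0000430° × 111699 × cos 45.1706° ≈ 0.0000430 × 78747.6 = 3.38615 m.
Combined displacement = (4.40094² + 3.38615²)^½ ≈ 5.55286 m.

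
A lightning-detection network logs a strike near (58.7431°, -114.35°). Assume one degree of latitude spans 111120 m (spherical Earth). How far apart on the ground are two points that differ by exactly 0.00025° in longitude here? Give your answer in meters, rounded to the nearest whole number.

14 meters

One degree of longitude here spans 111120 × cos 58.7431° = 111120 × 0.5189 ≈ 57657.5 m; 0.00025° of that is 14.4144 m.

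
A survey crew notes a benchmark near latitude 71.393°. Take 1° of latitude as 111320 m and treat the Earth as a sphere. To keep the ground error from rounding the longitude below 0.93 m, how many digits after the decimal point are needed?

At 71.393° one degree of longitude covers 111320 × cos 71.393° ≈ 111320 × 0.3191 ≈ 35519.4 m.
With N decimal places the half-ulp bound is 0.5·10⁻ᴺ°, or 0.5·10⁻ᴺ × 35519.4 m on the ground.
Need 0.5 × 35519.4 × 10⁻ᴺ ≤ 0.93 → 10⁻ᴺ ≤ 5.237e-05, so N ≥ 4.28.
So 5 decimal places suffice (0.178 m); 4 would allow up to 1.78 m.

5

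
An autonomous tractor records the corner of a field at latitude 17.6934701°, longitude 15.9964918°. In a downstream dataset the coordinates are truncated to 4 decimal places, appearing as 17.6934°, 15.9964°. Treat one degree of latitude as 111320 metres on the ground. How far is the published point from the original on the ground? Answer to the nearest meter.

12 meters

The latitude changed by +0.0000701° and the longitude by +0.0000918°.
North–south shift: 0.0000701 × 111320 = 7.80353 m.
E–W at 17.6934°: 0.0000918° × 111320 × cos 17.6934° = 0.0000918 × 111320 × 0.9527 ≈ 9.73577 m.
Combined displacement = (7.80353² + 9.73577²)^½ ≈ 12.4772 m.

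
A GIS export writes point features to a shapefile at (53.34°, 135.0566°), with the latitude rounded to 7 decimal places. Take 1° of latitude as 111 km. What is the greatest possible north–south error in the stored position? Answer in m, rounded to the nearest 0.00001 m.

0.00555 m

Rounding to 7 decimal places leaves the latitude within ±5e-08° of the true value.
Along the meridian that is 5e-08° × 111000 m/° = 0.00555 m.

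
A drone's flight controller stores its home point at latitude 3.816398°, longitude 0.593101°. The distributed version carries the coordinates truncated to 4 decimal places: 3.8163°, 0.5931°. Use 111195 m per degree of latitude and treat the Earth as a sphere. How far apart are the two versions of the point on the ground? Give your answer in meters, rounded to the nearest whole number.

The latitude changed by +0.000098° and the longitude by +0.000001°.
N–S: 0.000098° × 111195 m/° = 10.8971 m.
East–west at this latitude: 0.000001° × 111195 × cos 3.8163° ≈ 0.000001 × 110948 = 0.110948 m.
Hypotenuse of the two orthogonal shifts: √(10.8971² + 0.110948²) = 10.8977 m.

11 meters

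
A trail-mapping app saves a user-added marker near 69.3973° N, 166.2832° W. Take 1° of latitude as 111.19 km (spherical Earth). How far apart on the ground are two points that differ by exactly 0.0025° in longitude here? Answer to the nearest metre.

0.0025° of longitude at 69.3973° is 0.0025 × 111190 × cos 69.3973° ≈ 0.0025 × 39126.2 = 97.8154 m.

98 metres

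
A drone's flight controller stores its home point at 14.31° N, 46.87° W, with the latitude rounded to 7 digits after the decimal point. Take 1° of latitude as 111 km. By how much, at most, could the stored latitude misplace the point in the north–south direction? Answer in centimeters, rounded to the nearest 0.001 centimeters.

0.555 centimeters

Rounding to 7 decimal places leaves the latitude within ±5e-08° of the true value.
Along the meridian that is 5e-08° × 111000 m/° = 0.00555 m.
That is 0.00555 m = 0.555 cm.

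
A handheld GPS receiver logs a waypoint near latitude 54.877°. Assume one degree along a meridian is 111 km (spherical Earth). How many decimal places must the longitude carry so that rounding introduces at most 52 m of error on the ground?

3 decimal places

At 54.877° one degree of longitude covers 111000 × cos 54.877° ≈ 111000 × 0.5753 ≈ 63862 m.
Rounding to N decimal places gives at most 0.5 × 10⁻ᴺ degrees of error, i.e. 0.5 × 10⁻ᴺ × 63862 m.
Setting 31931 × 10⁻ᴺ ≤ 52 gives 10ᴺ ≥ 614.1, i.e. N ≥ 2.79.
N = 2 would give 319 m (too coarse); N = 3 gives 31.9 m ≤ 52 m.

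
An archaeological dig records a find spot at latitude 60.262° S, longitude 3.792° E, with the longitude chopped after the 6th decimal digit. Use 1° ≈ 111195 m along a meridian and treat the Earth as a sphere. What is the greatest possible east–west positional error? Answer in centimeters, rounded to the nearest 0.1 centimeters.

Truncating at 6 decimal places can drop up to a full unit in the last place, so the longitude may be off by as much as 1e-06°.
Parallels shrink by cos φ, so at 60.262° a degree of longitude is 111195 × 0.4960 ≈ 55156.6 m.
So at most 1e-06° × 55156.6 ≈ 0.0551566 m east–west.
That is 0.0551566 m = 5.5157 cm.

5.5 centimeters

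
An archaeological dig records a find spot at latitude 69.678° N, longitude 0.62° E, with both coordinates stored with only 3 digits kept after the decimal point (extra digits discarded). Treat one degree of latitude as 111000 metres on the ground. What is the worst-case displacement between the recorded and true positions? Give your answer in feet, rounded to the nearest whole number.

Truncating at 3 decimal places can drop up to a full unit in the last place, so each coordinate may be off by as much as 0.001°.
Latitude error → 0.001 × 111000 = 111 m along the meridian.
E–W at 69.678°: 0.001° × 111000 × cos 69.678° = 0.001 × 111000 × 0.3473 ≈ 38.5498 m.
Combining orthogonally: (111² + 38.5498²)^½ ≈ 117.504 m.
In feet: 117.504 m ÷ 0.3048 ≈ 385.51 ft.

386 feet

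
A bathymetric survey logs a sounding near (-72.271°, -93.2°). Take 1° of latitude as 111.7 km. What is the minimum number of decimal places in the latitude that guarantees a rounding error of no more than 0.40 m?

One degree of latitude covers 111700 m.
N decimal places → at most half a unit in the last place, 0.5 × 10⁻ᴺ° = 111700/2 × 10⁻ᴺ m.
Need 0.5 × 111700 × 10⁻ᴺ ≤ 0.40 → 10⁻ᴺ ≤ 7.162e-06, so N ≥ 5.14.
N = 5 would give 0.558 m (too coarse); N = 6 gives 0.0558 m ≤ 0.40 m.

6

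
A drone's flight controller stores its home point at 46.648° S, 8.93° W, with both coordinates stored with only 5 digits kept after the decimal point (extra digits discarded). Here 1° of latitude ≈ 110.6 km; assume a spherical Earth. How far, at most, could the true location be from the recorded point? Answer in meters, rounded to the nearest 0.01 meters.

Truncating at 5 decimal places can drop up to a full unit in the last place, so each coordinate may be off by as much as 1e-05°.
North–south component: 1e-05° × 110600 = 1.106 m.
Longitude error → 1e-05 × 110600 × cos 46.648° = 1e-05 × 110600 × 0.6865 ≈ 0.759245 m.
Combining orthogonally: (1.106² + 0.759245²)^½ ≈ 1.34153 m.

1.34 meters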